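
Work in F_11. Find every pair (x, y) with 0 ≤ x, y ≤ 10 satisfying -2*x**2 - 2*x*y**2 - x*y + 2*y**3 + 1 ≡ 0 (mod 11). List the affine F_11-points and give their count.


Affine F_11-points: {(0, 3), (2, 1), (2, 2), (2, 10), (3, 10), (4, 2), (6, 3), (8, 6), (9, 9), (10, 9)}; count = 10.

For each of the 121 pairs (x, y) ∈ F_11², evaluate f(x, y) mod 11. Record the zeros.
  x = 0: [0↦1, 1↦3, 2↦6, 3↦0, 4↦8, 5↦9, 6↦4, 7↦5, 8↦2, 9↦7, 10↦10]  zeros at y ∈ {3}
  x = 1: [0↦10, 1↦9, 2↦5, 3↦10, 4↦3, 5↦7, 6↦1, 7↦8, 8↦7, 9↦10, 10↦7]  zeros at y ∈ ∅
  x = 2: [0↦4, 1↦0, 2↦0, 3↦5, 4↦5, 5↦1, 6↦5, 7↦7, 8↦8, 9↦9, 10↦0]  zeros at y ∈ {1, 2, 10}
  x = 3: [0↦5, 1↦9, 2↦2, 3↦7, 4↦3, 5↦2, 6↦5, 7↦2, 8↦5, 9↦4, 10↦0]  zeros at y ∈ {10}
  x = 4: [0↦2, 1↦3, 2↦0, 3↦5, 4↦8, 5↦10, 6↦1, 7↦4, 8↦9, 9↦6, 10↦7]  zeros at y ∈ {2}
  x = 5: [0↦6, 1↦4, 2↦5, 3↦10, 4↦9, 5↦3, 6↦4, 7↦2, 8↦9, 9↦4, 10↦10]  zeros at y ∈ ∅
  x = 6: [0↦6, 1↦1, 2↦6, 3↦0, 4↦6, 5↦3, 6↦3, 7↦7, 8↦5, 9↦9, 10↦9]  zeros at y ∈ {3}
  x = 7: [0↦2, 1↦5, 2↦3, 3↦8, 4↦10, 5↦10, 6↦9, 7↦8, 8↦8, 9↦10, 10↦4]  zeros at y ∈ ∅
  x = 8: [0↦5, 1↦5, 2↦7, 3↦1, 4↦10, 5↦2, 6↦0, 7↦5, 8↦7, 9↦7, 10↦6]  zeros at y ∈ {6}
  x = 9: [0↦4, 1↦1, 2↦7, 3↦1, 4↦6, 5↦1, 6↦9, 7↦9, 8↦2, 9↦0, 10↦4]  zeros at y ∈ {9}
  x = 10: [0↦10, 1↦4, 2↦3, 3↦8, 4↦9, 5↦7, 6↦3, 7↦9, 8↦4, 9↦0, 10↦9]  zeros at y ∈ {9}
Collecting zeros: affine points = {(0, 3), (2, 1), (2, 2), (2, 10), (3, 10), (4, 2), (6, 3), (8, 6), (9, 9), (10, 9)}.
Total count |C(F_11)_aff| = 10.


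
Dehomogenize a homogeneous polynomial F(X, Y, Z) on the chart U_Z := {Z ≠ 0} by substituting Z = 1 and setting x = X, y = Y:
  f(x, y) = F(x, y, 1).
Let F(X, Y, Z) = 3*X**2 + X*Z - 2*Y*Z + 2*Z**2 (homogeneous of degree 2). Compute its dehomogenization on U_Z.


f(x, y) = 3*x**2 + x - 2*y + 2

On U_Z we set Z = 1. Each monomial c·X^i·Y^j·Z^k in F becomes c·x^i·y^j·1^k = c·x^i·y^j.
Substituting Z = 1: F(X, Y, 1) = 3*x**2 + x - 2*y + 2.
Note: deg(f) ≤ deg(F) = 2; strict inequality happens when F is divisible by Z (lost terms).


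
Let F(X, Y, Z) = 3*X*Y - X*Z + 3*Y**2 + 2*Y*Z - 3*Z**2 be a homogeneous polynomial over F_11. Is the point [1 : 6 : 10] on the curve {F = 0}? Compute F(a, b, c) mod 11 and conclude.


F(1,6,10) ≡ 2 (mod 11); P is NOT on the curve.

Evaluate F(1, 6, 10) term-by-term (mod 11).
  3*X*Y ↦ 3·1·6·1 = 18
  -X*Z ↦ -1·1·1·10 = -10
  3*Y**2 ↦ 3·1·36·1 = 108
  2*Y*Z ↦ 2·1·6·10 = 120
  -3*Z**2 ↦ -3·1·1·100 = -300
Sum: F(1, 6, 10) = (18) + (-10) + (108) + (120) + (-300) = -64.
Reducing mod 11: -64 ≡ 2 (mod 11).
Since F(a, b, c) ≡ 2 ≠ 0 (mod 11), P does NOT lie on the curve.


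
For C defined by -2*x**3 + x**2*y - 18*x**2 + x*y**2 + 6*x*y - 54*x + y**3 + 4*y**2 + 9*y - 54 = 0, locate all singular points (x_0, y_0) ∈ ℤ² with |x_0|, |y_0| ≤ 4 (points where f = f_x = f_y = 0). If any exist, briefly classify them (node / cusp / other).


Singular points: {(-3, 0)}; classification: cusp.

Compute partial derivatives:
  f_x = -6*x**2 + 2*x*y - 36*x + y**2 + 6*y - 54.
  f_y = x**2 + 2*x*y + 6*x + 3*y**2 + 8*y + 9.
Scan x_0 ∈ {−4, ..., 4}. For each x_0, f_y(x_0, y) is a polynomial in y; find its integer roots y ∈ {−4, ..., 4}, then test f_x and f at those candidates.
  x = -4: f_y(-4, y) = 3*y**2 + 1; no integer root y with |y| ≤ 4.
  x = -3: f_y(-3, y) = 3*y**2 + 2*y; vanishes at y ∈ {0}. (-3, 0): f_x = 0, f = 0 — SINGULAR.
  x = -2: f_y(-2, y) = 3*y**2 + 4*y + 1; vanishes at y ∈ {-1}. (-2, -1): f_x = -7 ≠ 0.
  x = -1: f_y(-1, y) = 3*y**2 + 6*y + 4; no integer root y with |y| ≤ 4.
  x = 0: f_y(0, y) = 3*y**2 + 8*y + 9; no integer root y with |y| ≤ 4.
  x = 1: f_y(1, y) = 3*y**2 + 10*y + 16; no integer root y with |y| ≤ 4.
  x = 2: f_y(2, y) = 3*y**2 + 12*y + 25; no integer root y with |y| ≤ 4.
  x = 3: f_y(3, y) = 3*y**2 + 14*y + 36; no integer root y with |y| ≤ 4.
  x = 4: f_y(4, y) = 3*y**2 + 16*y + 49; no integer root y with |y| ≤ 4.
Only singular point on the grid: (-3, 0).
Classify: substitute x = -3 + u, y = 0 + v and expand: f = -2*u**3 + u**2*v + u*v**2 + v**3 + v**2.
No constant or linear terms (consistent with a singular point). Quadratic part: v**2. Cubic part: -2*u**3 + u**2*v + u*v**2 + v**3.
The quadratic part v**2 is a perfect square, so there is a single (double) tangent line v = 0, i.e. y = 0. Restricting the cubic part to that line (v = 0) leaves -2*u**3 ≠ 0, so f is not divisible by v and the branch is v² ≈ 2*u**3 to lowest order — this is a cusp.
Classification: cusp.


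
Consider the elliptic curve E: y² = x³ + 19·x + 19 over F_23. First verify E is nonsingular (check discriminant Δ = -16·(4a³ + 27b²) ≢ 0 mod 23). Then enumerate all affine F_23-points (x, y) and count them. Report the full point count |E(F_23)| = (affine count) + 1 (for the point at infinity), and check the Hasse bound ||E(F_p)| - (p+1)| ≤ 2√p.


Affine points = {(1, 4), (1, 19), (5, 3), (5, 20), (6, 2), (6, 21), (7, 9), (7, 14), (8, 4), (8, 19), (10, 6), (10, 17), (11, 8), (11, 15), (13, 5), (13, 18), (14, 4), (14, 19), (16, 7), (16, 16), (18, 11), (18, 12), (20, 2), (20, 21)}; affine count = 24; |E(F_23)| = 25.

Discriminant check: Δ ∝ 4a³ + 27b² = 4·19³ + 27·19² = 4·6859 + 27·361 ≡ 15 (mod 23). Nonzero ⇒ E is nonsingular.
For each x ∈ F_23, compute rhs = x³ + 19·x + 19 mod 23, then count y ∈ F_23 with y² ≡ rhs.
  x = 0: rhs = 19, matching y values: none (0 points).
  x = 1: rhs = 16, matching y values: 4, 19 (2 points).
  x = 2: rhs = 19, matching y values: none (0 points).
  x = 3: rhs = 11, matching y values: none (0 points).
  x = 4: rhs = 21, matching y values: none (0 points).
  x = 5: rhs = 9, matching y values: 3, 20 (2 points).
  x = 6: rhs = 4, matching y values: 2, 21 (2 points).
  x = 7: rhs = 12, matching y values: 9, 14 (2 points).
  x = 8: rhs = 16, matching y values: 4, 19 (2 points).
  x = 9: rhs = 22, matching y values: none (0 points).
  x = 10: rhs = 13, matching y values: 6, 17 (2 points).
  x = 11: rhs = 18, matching y values: 8, 15 (2 points).
  x = 12: rhs = 20, matching y values: none (0 points).
  x = 13: rhs = 2, matching y values: 5, 18 (2 points).
  x = 14: rhs = 16, matching y values: 4, 19 (2 points).
  x = 15: rhs = 22, matching y values: none (0 points).
  x = 16: rhs = 3, matching y values: 7, 16 (2 points).
  x = 17: rhs = 11, matching y values: none (0 points).
  x = 18: rhs = 6, matching y values: 11, 12 (2 points).
  x = 19: rhs = 17, matching y values: none (0 points).
  x = 20: rhs = 4, matching y values: 2, 21 (2 points).
  x = 21: rhs = 19, matching y values: none (0 points).
  x = 22: rhs = 22, matching y values: none (0 points).
Total affine count: 24.
Full point count |E(F_23)| = 24 + 1 = 25.
Hasse bound: |25 − (23+1)| = |1| = 1 ≤ 2√23 ≈ 9.5917 ✓.


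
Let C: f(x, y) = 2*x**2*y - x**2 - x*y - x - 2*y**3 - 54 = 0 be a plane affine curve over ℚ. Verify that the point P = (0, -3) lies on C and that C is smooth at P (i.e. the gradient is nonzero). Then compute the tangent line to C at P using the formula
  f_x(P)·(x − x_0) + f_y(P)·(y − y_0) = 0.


Tangent line at P: 2*x - 54*y - 162 = 0.

Step 1: f(0, -3) = 0, so P lies on C.
Step 2: partial derivatives
  f_x(x, y) = 4*x*y - 2*x - y - 1, f_y(x, y) = 2*x**2 - x - 6*y**2.
  f_x(P) = 2, f_y(P) = -54 (gradient nonzero, so P is smooth).
Step 3: tangent line at P: 2·(x − 0) + -54·(y − -3) = 0.
Expanding: 2*x - 54*y - 162 = 0.


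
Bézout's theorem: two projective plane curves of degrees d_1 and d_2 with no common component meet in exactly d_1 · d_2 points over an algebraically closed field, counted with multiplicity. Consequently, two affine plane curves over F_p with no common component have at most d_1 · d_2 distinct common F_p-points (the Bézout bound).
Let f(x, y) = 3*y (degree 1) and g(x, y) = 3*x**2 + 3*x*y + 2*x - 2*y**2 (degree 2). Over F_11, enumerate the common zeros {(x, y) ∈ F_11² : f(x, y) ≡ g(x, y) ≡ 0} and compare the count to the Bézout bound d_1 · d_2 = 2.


Common zeros: {(0, 0), (3, 0)}; count = 2; Bézout bound = 2.

deg(f) = 1, deg(g) = 2, so Bézout bound = 2.
Scan x ∈ F_11. For each x, list the y ∈ F_11 with f(x, y) ≡ 0 and those with g(x, y) ≡ 0 (mod 11); the common zeros in that column are the intersection.
  x = 0: f ≡ 0 at y ∈ {0}; g ≡ 0 at y ∈ {0}; common: {0}.
  x = 1: f ≡ 0 at y ∈ {0}; g ≡ 0 at y ∈ {8, 10}; common: ∅.
  x = 2: f ≡ 0 at y ∈ {0}; g ≡ 0 at y ∈ ∅; common: ∅.
  x = 3: f ≡ 0 at y ∈ {0}; g ≡ 0 at y ∈ {0, 10}; common: {0}.
  x = 4: f ≡ 0 at y ∈ {0}; g ≡ 0 at y ∈ {1, 5}; common: ∅.
  x = 5: f ≡ 0 at y ∈ {0}; g ≡ 0 at y ∈ {5, 8}; common: ∅.
  x = 6: f ≡ 0 at y ∈ {0}; g ≡ 0 at y ∈ ∅; common: ∅.
  x = 7: f ≡ 0 at y ∈ {0}; g ≡ 0 at y ∈ ∅; common: ∅.
  x = 8: f ≡ 0 at y ∈ {0}; g ≡ 0 at y ∈ ∅; common: ∅.
  x = 9: f ≡ 0 at y ∈ {0}; g ≡ 0 at y ∈ {1, 7}; common: ∅.
  x = 10: f ≡ 0 at y ∈ {0}; g ≡ 0 at y ∈ ∅; common: ∅.
Collecting: common zeros = {(0, 0), (3, 0)}, so the count is 2.
Comparison with the Bézout bound: 2 ≤ 2 = deg(f)·deg(g), as expected for curves with no common component (the bound is attained).


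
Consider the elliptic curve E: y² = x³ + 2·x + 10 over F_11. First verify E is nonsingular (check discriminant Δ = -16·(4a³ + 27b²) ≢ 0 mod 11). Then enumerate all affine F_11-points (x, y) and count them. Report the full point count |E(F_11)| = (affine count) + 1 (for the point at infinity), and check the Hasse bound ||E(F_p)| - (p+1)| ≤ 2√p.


Affine points = {(2, 0), (4, 4), (4, 7), (7, 2), (7, 9), (9, 3), (9, 8)}; affine count = 7; |E(F_11)| = 8.

Discriminant check: Δ ∝ 4a³ + 27b² = 4·2³ + 27·10² = 4·8 + 27·100 ≡ 4 (mod 11). Nonzero ⇒ E is nonsingular.
For each x ∈ F_11, compute rhs = x³ + 2·x + 10 mod 11, then count y ∈ F_11 with y² ≡ rhs.
  x = 0: rhs = 10, matching y values: none (0 points).
  x = 1: rhs = 2, matching y values: none (0 points).
  x = 2: rhs = 0, matching y values: 0 (1 points).
  x = 3: rhs = 10, matching y values: none (0 points).
  x = 4: rhs = 5, matching y values: 4, 7 (2 points).
  x = 5: rhs = 2, matching y values: none (0 points).
  x = 6: rhs = 7, matching y values: none (0 points).
  x = 7: rhs = 4, matching y values: 2, 9 (2 points).
  x = 8: rhs = 10, matching y values: none (0 points).
  x = 9: rhs = 9, matching y values: 3, 8 (2 points).
  x = 10: rhs = 7, matching y values: none (0 points).
Total affine count: 7.
Full point count |E(F_11)| = 7 + 1 = 8.
Hasse bound: |8 − (11+1)| = |-4| = 4 ≤ 2√11 ≈ 6.6332 ✓.


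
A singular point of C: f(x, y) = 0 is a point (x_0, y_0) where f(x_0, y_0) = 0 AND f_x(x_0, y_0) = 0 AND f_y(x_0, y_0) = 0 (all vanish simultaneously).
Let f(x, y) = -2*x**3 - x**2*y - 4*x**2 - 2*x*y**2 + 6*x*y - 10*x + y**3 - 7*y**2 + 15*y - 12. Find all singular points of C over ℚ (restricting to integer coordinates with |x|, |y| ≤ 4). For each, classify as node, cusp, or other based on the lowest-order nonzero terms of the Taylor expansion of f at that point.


Singular points: {(-1, 2)}; classification: cusp.

Compute partial derivatives:
  f_x = -6*x**2 - 2*x*y - 8*x - 2*y**2 + 6*y - 10.
  f_y = -x**2 - 4*x*y + 6*x + 3*y**2 - 14*y + 15.
Scan x_0 ∈ {−4, ..., 4}. For each x_0, f_y(x_0, y) is a polynomial in y; find its integer roots y ∈ {−4, ..., 4}, then test f_x and f at those candidates.
  x = -4: f_y(-4, y) = 3*y**2 + 2*y - 25; no integer root y with |y| ≤ 4.
  x = -3: f_y(-3, y) = 3*y**2 - 2*y - 12; no integer root y with |y| ≤ 4.
  x = -2: f_y(-2, y) = 3*y**2 - 6*y - 1; no integer root y with |y| ≤ 4.
  x = -1: f_y(-1, y) = 3*y**2 - 10*y + 8; vanishes at y ∈ {2}. (-1, 2): f_x = 0, f = 0 — SINGULAR.
  x = 0: f_y(0, y) = 3*y**2 - 14*y + 15; vanishes at y ∈ {3}. (0, 3): f_x = -10 ≠ 0.
  x = 1: f_y(1, y) = 3*y**2 - 18*y + 20; no integer root y with |y| ≤ 4.
  x = 2: f_y(2, y) = 3*y**2 - 22*y + 23; no integer root y with |y| ≤ 4.
  x = 3: f_y(3, y) = 3*y**2 - 26*y + 24; no integer root y with |y| ≤ 4.
  x = 4: f_y(4, y) = 3*y**2 - 30*y + 23; no integer root y with |y| ≤ 4.
Only singular point on the grid: (-1, 2).
Classify: substitute x = -1 + u, y = 2 + v and expand: f = -2*u**3 - u**2*v - 2*u*v**2 + v**3 + v**2.
No constant or linear terms (consistent with a singular point). Quadratic part: v**2. Cubic part: -2*u**3 - u**2*v - 2*u*v**2 + v**3.
The quadratic part v**2 is a perfect square, so there is a single (double) tangent line v = 0, i.e. y = 2. Restricting the cubic part to that line (v = 0) leaves -2*u**3 ≠ 0, so f is not divisible by v and the branch is v² ≈ 2*u**3 to lowest order — this is a cusp.
Classification: cusp.


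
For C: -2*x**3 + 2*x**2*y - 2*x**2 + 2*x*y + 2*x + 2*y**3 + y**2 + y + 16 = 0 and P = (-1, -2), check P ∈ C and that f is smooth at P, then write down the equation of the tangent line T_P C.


Tangent line at P: 4*x + 21*y + 46 = 0.

Step 1: f(-1, -2) = 0, so P lies on C.
Step 2: partial derivatives
  f_x(x, y) = -6*x**2 + 4*x*y - 4*x + 2*y + 2, f_y(x, y) = 2*x**2 + 2*x + 6*y**2 + 2*y + 1.
  f_x(P) = 4, f_y(P) = 21 (gradient nonzero, so P is smooth).
Step 3: tangent line at P: 4·(x − -1) + 21·(y − -2) = 0.
Expanding: 4*x + 21*y + 46 = 0.


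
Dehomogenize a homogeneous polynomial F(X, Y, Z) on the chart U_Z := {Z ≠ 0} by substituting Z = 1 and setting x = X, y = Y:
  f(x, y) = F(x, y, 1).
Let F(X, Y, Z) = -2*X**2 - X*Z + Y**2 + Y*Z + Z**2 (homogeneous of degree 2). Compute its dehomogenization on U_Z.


f(x, y) = -2*x**2 - x + y**2 + y + 1

On U_Z we set Z = 1. Each monomial c·X^i·Y^j·Z^k in F becomes c·x^i·y^j·1^k = c·x^i·y^j.
Substituting Z = 1: F(X, Y, 1) = -2*x**2 - x + y**2 + y + 1.
Note: deg(f) ≤ deg(F) = 2; strict inequality happens when F is divisible by Z (lost terms).


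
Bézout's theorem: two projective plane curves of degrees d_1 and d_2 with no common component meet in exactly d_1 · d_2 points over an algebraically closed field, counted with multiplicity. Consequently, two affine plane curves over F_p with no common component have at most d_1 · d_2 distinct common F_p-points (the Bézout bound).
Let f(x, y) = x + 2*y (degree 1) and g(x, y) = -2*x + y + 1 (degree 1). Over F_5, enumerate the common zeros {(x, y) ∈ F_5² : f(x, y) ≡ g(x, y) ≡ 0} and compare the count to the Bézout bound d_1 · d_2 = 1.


Common zeros: ∅; count = 0; Bézout bound = 1.

deg(f) = 1, deg(g) = 1, so Bézout bound = 1.
Scan x ∈ F_5. For each x, list the y ∈ F_5 with f(x, y) ≡ 0 and those with g(x, y) ≡ 0 (mod 5); the common zeros in that column are the intersection.
  x = 0: f ≡ 0 at y ∈ {0}; g ≡ 0 at y ∈ {4}; common: ∅.
  x = 1: f ≡ 0 at y ∈ {2}; g ≡ 0 at y ∈ {1}; common: ∅.
  x = 2: f ≡ 0 at y ∈ {4}; g ≡ 0 at y ∈ {3}; common: ∅.
  x = 3: f ≡ 0 at y ∈ {1}; g ≡ 0 at y ∈ {0}; common: ∅.
  x = 4: f ≡ 0 at y ∈ {3}; g ≡ 0 at y ∈ {2}; common: ∅.
Collecting: common zeros = ∅, so the count is 0.
Comparison with the Bézout bound: 0 ≤ 1 = deg(f)·deg(g), as expected for curves with no common component (the affine F_5-count falls short of the bound because intersections may lie at infinity, over extension fields, or carry multiplicity).


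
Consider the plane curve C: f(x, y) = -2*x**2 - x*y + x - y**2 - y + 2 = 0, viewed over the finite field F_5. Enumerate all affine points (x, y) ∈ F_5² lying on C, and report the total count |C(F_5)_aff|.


Affine F_5-points: {(0, 1), (0, 3), (3, 2), (3, 4), (4, 2), (4, 3)}; count = 6.

For each of the 25 pairs (x, y) ∈ F_5², evaluate f(x, y) mod 5. Record the zeros.
  x = 0: [0↦2, 1↦0, 2↦1, 3↦0, 4↦2]  zeros at y ∈ {1, 3}
  x = 1: [0↦1, 1↦3, 2↦3, 3↦1, 4↦2]  zeros at y ∈ ∅
  x = 2: [0↦1, 1↦2, 2↦1, 3↦3, 4↦3]  zeros at y ∈ ∅
  x = 3: [0↦2, 1↦2, 2↦0, 3↦1, 4↦0]  zeros at y ∈ {2, 4}
  x = 4: [0↦4, 1↦3, 2↦0, 3↦0, 4↦3]  zeros at y ∈ {2, 3}
Collecting zeros: affine points = {(0, 1), (0, 3), (3, 2), (3, 4), (4, 2), (4, 3)}.
Total count |C(F_5)_aff| = 6.


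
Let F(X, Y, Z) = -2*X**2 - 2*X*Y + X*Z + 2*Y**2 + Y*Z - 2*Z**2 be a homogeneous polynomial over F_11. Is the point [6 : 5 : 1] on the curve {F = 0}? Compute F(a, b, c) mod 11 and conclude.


F(6,5,1) ≡ 4 (mod 11); P is NOT on the curve.

Evaluate F(6, 5, 1) term-by-term (mod 11).
  -2*X**2 ↦ -2·36·1·1 = -72
  -2*X*Y ↦ -2·6·5·1 = -60
  X*Z ↦ 1·6·1·1 = 6
  2*Y**2 ↦ 2·1·25·1 = 50
  Y*Z ↦ 1·1·5·1 = 5
  -2*Z**2 ↦ -2·1·1·1 = -2
Sum: F(6, 5, 1) = (-72) + (-60) + (6) + (50) + (5) + (-2) = -73.
Reducing mod 11: -73 ≡ 4 (mod 11).
Since F(a, b, c) ≡ 4 ≠ 0 (mod 11), P does NOT lie on the curve.


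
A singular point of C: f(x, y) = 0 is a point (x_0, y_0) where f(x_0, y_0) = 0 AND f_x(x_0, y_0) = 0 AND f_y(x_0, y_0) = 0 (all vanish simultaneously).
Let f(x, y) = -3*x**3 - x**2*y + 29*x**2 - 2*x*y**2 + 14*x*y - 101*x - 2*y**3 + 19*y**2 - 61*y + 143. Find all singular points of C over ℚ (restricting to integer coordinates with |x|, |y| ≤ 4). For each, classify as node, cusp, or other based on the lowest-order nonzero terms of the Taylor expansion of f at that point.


Singular points: {(3, 2)}; classification: cusp.

Compute partial derivatives:
  f_x = -9*x**2 - 2*x*y + 58*x - 2*y**2 + 14*y - 101.
  f_y = -x**2 - 4*x*y + 14*x - 6*y**2 + 38*y - 61.
Scan x_0 ∈ {−4, ..., 4}. For each x_0, f_y(x_0, y) is a polynomial in y; find its integer roots y ∈ {−4, ..., 4}, then test f_x and f at those candidates.
  x = -4: f_y(-4, y) = -6*y**2 + 54*y - 133; no integer root y with |y| ≤ 4.
  x = -3: f_y(-3, y) = -6*y**2 + 50*y - 112; no integer root y with |y| ≤ 4.
  x = -2: f_y(-2, y) = -6*y**2 + 46*y - 93; no integer root y with |y| ≤ 4.
  x = -1: f_y(-1, y) = -6*y**2 + 42*y - 76; no integer root y with |y| ≤ 4.
  x = 0: f_y(0, y) = -6*y**2 + 38*y - 61; no integer root y with |y| ≤ 4.
  x = 1: f_y(1, y) = -6*y**2 + 34*y - 48; vanishes at y ∈ {3}. (1, 3): f_x = -34 ≠ 0.
  x = 2: f_y(2, y) = -6*y**2 + 30*y - 37; no integer root y with |y| ≤ 4.
  x = 3: f_y(3, y) = -6*y**2 + 26*y - 28; vanishes at y ∈ {2}. (3, 2): f_x = 0, f = 0 — SINGULAR.
  x = 4: f_y(4, y) = -6*y**2 + 22*y - 21; no integer root y with |y| ≤ 4.
Only singular point on the grid: (3, 2).
Classify: substitute x = 3 + u, y = 2 + v and expand: f = -3*u**3 - u**2*v - 2*u*v**2 - 2*v**3 + v**2.
No constant or linear terms (consistent with a singular point). Quadratic part: v**2. Cubic part: -3*u**3 - u**2*v - 2*u*v**2 - 2*v**3.
The quadratic part v**2 is a perfect square, so there is a single (double) tangent line v = 0, i.e. y = 2. Restricting the cubic part to that line (v = 0) leaves -3*u**3 ≠ 0, so f is not divisible by v and the branch is v² ≈ 3*u**3 to lowest order — this is a cusp.
Classification: cusp.


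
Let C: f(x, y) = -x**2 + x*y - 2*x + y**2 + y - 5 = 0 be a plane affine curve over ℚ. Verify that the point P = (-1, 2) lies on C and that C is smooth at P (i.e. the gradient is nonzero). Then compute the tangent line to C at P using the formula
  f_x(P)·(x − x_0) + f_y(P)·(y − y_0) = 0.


Tangent line at P: 2*x + 4*y - 6 = 0.

Step 1: f(-1, 2) = 0, so P lies on C.
Step 2: partial derivatives
  f_x(x, y) = -2*x + y - 2, f_y(x, y) = x + 2*y + 1.
  f_x(P) = 2, f_y(P) = 4 (gradient nonzero, so P is smooth).
Step 3: tangent line at P: 2·(x − -1) + 4·(y − 2) = 0.
Expanding: 2*x + 4*y - 6 = 0.


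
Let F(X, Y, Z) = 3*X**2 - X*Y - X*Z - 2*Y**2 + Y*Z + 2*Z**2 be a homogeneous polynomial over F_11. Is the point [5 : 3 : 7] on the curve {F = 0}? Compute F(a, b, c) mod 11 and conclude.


F(5,3,7) ≡ 5 (mod 11); P is NOT on the curve.

Evaluate F(5, 3, 7) term-by-term (mod 11).
  3*X**2 ↦ 3·25·1·1 = 75
  -X*Y ↦ -1·5·3·1 = -15
  -X*Z ↦ -1·5·1·7 = -35
  -2*Y**2 ↦ -2·1·9·1 = -18
  Y*Z ↦ 1·1·3·7 = 21
  2*Z**2 ↦ 2·1·1·49 = 98
Sum: F(5, 3, 7) = (75) + (-15) + (-35) + (-18) + (21) + (98) = 126.
Reducing mod 11: 126 ≡ 5 (mod 11).
Since F(a, b, c) ≡ 5 ≠ 0 (mod 11), P does NOT lie on the curve.


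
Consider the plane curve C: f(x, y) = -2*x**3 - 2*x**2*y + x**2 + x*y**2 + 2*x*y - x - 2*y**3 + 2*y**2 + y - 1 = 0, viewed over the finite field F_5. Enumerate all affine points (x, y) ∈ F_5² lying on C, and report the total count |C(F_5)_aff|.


Affine F_5-points: {(0, 1), (1, 2), (2, 0), (4, 2)}; count = 4.

For each of the 25 pairs (x, y) ∈ F_5², evaluate f(x, y) mod 5. Record the zeros.
  x = 0: [0↦4, 1↦0, 2↦3, 3↦1, 4↦2]  zeros at y ∈ {1}
  x = 1: [0↦2, 1↦4, 2↦0, 3↦3, 4↦1]  zeros at y ∈ {2}
  x = 2: [0↦0, 1↦4, 2↦4, 3↦3, 4↦4]  zeros at y ∈ {0}
  x = 3: [0↦1, 1↦3, 2↦3, 3↦4, 4↦4]  zeros at y ∈ ∅
  x = 4: [0↦3, 1↦4, 2↦0, 3↦4, 4↦4]  zeros at y ∈ {2}
Collecting zeros: affine points = {(0, 1), (1, 2), (2, 0), (4, 2)}.
Total count |C(F_5)_aff| = 4.


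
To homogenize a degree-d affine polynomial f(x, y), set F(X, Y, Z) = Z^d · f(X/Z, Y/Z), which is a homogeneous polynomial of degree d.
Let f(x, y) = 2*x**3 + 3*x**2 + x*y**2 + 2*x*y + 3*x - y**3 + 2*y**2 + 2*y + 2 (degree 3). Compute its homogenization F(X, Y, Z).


F(X, Y, Z) = 2*X**3 + 3*X**2*Z + X*Y**2 + 2*X*Y*Z + 3*X*Z**2 - Y**3 + 2*Y**2*Z + 2*Y*Z**2 + 2*Z**3

deg(f) = 3.
Substitute x = X/Z, y = Y/Z into f, then multiply by Z^3.
  monomial 2·x^3·y^0 ↦ 2·X^3·Y^0·Z^0.
  monomial 3·x^2·y^0 ↦ 3·X^2·Y^0·Z^1.
  monomial 1·x^1·y^2 ↦ 1·X^1·Y^2·Z^0.
  monomial 2·x^1·y^1 ↦ 2·X^1·Y^1·Z^1.
  monomial 3·x^1·y^0 ↦ 3·X^1·Y^0·Z^2.
  monomial -1·x^0·y^3 ↦ -1·X^0·Y^3·Z^0.
  monomial 2·x^0·y^2 ↦ 2·X^0·Y^2·Z^1.
  monomial 2·x^0·y^1 ↦ 2·X^0·Y^1·Z^2.
  monomial 2·x^0·y^0 ↦ 2·X^0·Y^0·Z^3.
Collecting: F(X, Y, Z) = 2*X**3 + 3*X**2*Z + X*Y**2 + 2*X*Y*Z + 3*X*Z**2 - Y**3 + 2*Y**2*Z + 2*Y*Z**2 + 2*Z**3.


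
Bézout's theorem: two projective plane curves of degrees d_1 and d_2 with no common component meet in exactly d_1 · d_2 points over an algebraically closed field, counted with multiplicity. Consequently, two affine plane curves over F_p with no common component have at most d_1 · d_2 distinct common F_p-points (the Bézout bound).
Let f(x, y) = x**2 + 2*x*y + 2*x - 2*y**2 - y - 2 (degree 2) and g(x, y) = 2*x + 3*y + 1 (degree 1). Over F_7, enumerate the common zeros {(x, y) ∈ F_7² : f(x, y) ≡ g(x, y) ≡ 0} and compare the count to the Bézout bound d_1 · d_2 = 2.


Common zeros: ∅; count = 0; Bézout bound = 2.

deg(f) = 2, deg(g) = 1, so Bézout bound = 2.
Scan x ∈ F_7. For each x, list the y ∈ F_7 with f(x, y) ≡ 0 and those with g(x, y) ≡ 0 (mod 7); the common zeros in that column are the intersection.
  x = 0: f ≡ 0 at y ∈ ∅; g ≡ 0 at y ∈ {2}; common: ∅.
  x = 1: f ≡ 0 at y ∈ {1, 3}; g ≡ 0 at y ∈ {6}; common: ∅.
  x = 2: f ≡ 0 at y ∈ {1, 4}; g ≡ 0 at y ∈ {3}; common: ∅.
  x = 3: f ≡ 0 at y ∈ ∅; g ≡ 0 at y ∈ {0}; common: ∅.
  x = 4: f ≡ 0 at y ∈ {2, 5}; g ≡ 0 at y ∈ {4}; common: ∅.
  x = 5: f ≡ 0 at y ∈ {3, 5}; g ≡ 0 at y ∈ {1}; common: ∅.
  x = 6: f ≡ 0 at y ∈ ∅; g ≡ 0 at y ∈ {5}; common: ∅.
Collecting: common zeros = ∅, so the count is 0.
Comparison with the Bézout bound: 0 ≤ 2 = deg(f)·deg(g), as expected for curves with no common component (the affine F_7-count falls short of the bound because intersections may lie at infinity, over extension fields, or carry multiplicity).


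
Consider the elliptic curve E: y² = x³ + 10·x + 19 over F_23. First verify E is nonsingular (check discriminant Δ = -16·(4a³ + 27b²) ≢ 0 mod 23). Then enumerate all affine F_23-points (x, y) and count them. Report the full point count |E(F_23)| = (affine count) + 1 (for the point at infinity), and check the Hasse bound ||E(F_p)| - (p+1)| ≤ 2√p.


Affine points = {(2, 1), (2, 22), (4, 10), (4, 13), (7, 8), (7, 15), (8, 6), (8, 17), (12, 2), (12, 21), (13, 0), (15, 5), (15, 18), (20, 10), (20, 13), (22, 10), (22, 13)}; affine count = 17; |E(F_23)| = 18.

Discriminant check: Δ ∝ 4a³ + 27b² = 4·10³ + 27·19² = 4·1000 + 27·361 ≡ 16 (mod 23). Nonzero ⇒ E is nonsingular.
For each x ∈ F_23, compute rhs = x³ + 10·x + 19 mod 23, then count y ∈ F_23 with y² ≡ rhs.
  x = 0: rhs = 19, matching y values: none (0 points).
  x = 1: rhs = 7, matching y values: none (0 points).
  x = 2: rhs = 1, matching y values: 1, 22 (2 points).
  x = 3: rhs = 7, matching y values: none (0 points).
  x = 4: rhs = 8, matching y values: 10, 13 (2 points).
  x = 5: rhs = 10, matching y values: none (0 points).
  x = 6: rhs = 19, matching y values: none (0 points).
  x = 7: rhs = 18, matching y values: 8, 15 (2 points).
  x = 8: rhs = 13, matching y values: 6, 17 (2 points).
  x = 9: rhs = 10, matching y values: none (0 points).
  x = 10: rhs = 15, matching y values: none (0 points).
  x = 11: rhs = 11, matching y values: none (0 points).
  x = 12: rhs = 4, matching y values: 2, 21 (2 points).
  x = 13: rhs = 0, matching y values: 0 (1 points).
  x = 14: rhs = 5, matching y values: none (0 points).
  x = 15: rhs = 2, matching y values: 5, 18 (2 points).
  x = 16: rhs = 20, matching y values: none (0 points).
  x = 17: rhs = 19, matching y values: none (0 points).
  x = 18: rhs = 5, matching y values: none (0 points).
  x = 19: rhs = 7, matching y values: none (0 points).
  x = 20: rhs = 8, matching y values: 10, 13 (2 points).
  x = 21: rhs = 14, matching y values: none (0 points).
  x = 22: rhs = 8, matching y values: 10, 13 (2 points).
Total affine count: 17.
Full point count |E(F_23)| = 17 + 1 = 18.
Hasse bound: |18 − (23+1)| = |-6| = 6 ≤ 2√23 ≈ 9.5917 ✓.


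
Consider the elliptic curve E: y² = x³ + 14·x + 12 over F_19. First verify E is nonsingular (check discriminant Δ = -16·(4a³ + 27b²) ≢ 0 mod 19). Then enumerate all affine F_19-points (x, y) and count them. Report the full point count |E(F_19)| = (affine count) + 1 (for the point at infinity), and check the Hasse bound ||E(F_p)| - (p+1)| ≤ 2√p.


Affine points = {(3, 9), (3, 10), (5, 6), (5, 13), (7, 4), (7, 15), (8, 3), (8, 16), (13, 4), (13, 15), (14, 8), (14, 11), (15, 5), (15, 14), (16, 0), (18, 4), (18, 15)}; affine count = 17; |E(F_19)| = 18.

Discriminant check: Δ ∝ 4a³ + 27b² = 4·14³ + 27·12² = 4·2744 + 27·144 ≡ 6 (mod 19). Nonzero ⇒ E is nonsingular.
For each x ∈ F_19, compute rhs = x³ + 14·x + 12 mod 19, then count y ∈ F_19 with y² ≡ rhs.
  x = 0: rhs = 12, matching y values: none (0 points).
  x = 1: rhs = 8, matching y values: none (0 points).
  x = 2: rhs = 10, matching y values: none (0 points).
  x = 3: rhs = 5, matching y values: 9, 10 (2 points).
  x = 4: rhs = 18, matching y values: none (0 points).
  x = 5: rhs = 17, matching y values: 6, 13 (2 points).
  x = 6: rhs = 8, matching y values: none (0 points).
  x = 7: rhs = 16, matching y values: 4, 15 (2 points).
  x = 8: rhs = 9, matching y values: 3, 16 (2 points).
  x = 9: rhs = 12, matching y values: none (0 points).
  x = 10: rhs = 12, matching y values: none (0 points).
  x = 11: rhs = 15, matching y values: none (0 points).
  x = 12: rhs = 8, matching y values: none (0 points).
  x = 13: rhs = 16, matching y values: 4, 15 (2 points).
  x = 14: rhs = 7, matching y values: 8, 11 (2 points).
  x = 15: rhs = 6, matching y values: 5, 14 (2 points).
  x = 16: rhs = 0, matching y values: 0 (1 points).
  x = 17: rhs = 14, matching y values: none (0 points).
  x = 18: rhs = 16, matching y values: 4, 15 (2 points).
Total affine count: 17.
Full point count |E(F_19)| = 17 + 1 = 18.
Hasse bound: |18 − (19+1)| = |-2| = 2 ≤ 2√19 ≈ 8.7178 ✓.


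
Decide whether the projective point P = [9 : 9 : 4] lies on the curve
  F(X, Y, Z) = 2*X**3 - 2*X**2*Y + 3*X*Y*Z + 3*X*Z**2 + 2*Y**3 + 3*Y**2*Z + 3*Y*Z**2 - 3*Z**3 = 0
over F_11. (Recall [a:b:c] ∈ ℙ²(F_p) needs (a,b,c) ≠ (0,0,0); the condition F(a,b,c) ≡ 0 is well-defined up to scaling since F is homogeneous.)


F(9,9,4) ≡ 4 (mod 11); P is NOT on the curve.

Evaluate F(9, 9, 4) term-by-term (mod 11).
  2*X**3 ↦ 2·729·1·1 = 1458
  -2*X**2*Y ↦ -2·81·9·1 = -1458
  3*X*Y*Z ↦ 3·9·9·4 = 972
  3*X*Z**2 ↦ 3·9·1·16 = 432
  2*Y**3 ↦ 2·1·729·1 = 1458
  3*Y**2*Z ↦ 3·1·81·4 = 972
  3*Y*Z**2 ↦ 3·1·9·16 = 432
  -3*Z**3 ↦ -3·1·1·64 = -192
Sum: F(9, 9, 4) = (1458) + (-1458) + (972) + (432) + (1458) + (972) + (432) + (-192) = 4074.
Reducing mod 11: 4074 ≡ 4 (mod 11).
Since F(a, b, c) ≡ 4 ≠ 0 (mod 11), P does NOT lie on the curve.


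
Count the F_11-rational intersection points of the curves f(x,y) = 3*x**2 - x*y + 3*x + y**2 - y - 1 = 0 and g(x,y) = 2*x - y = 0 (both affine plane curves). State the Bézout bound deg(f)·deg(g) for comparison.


Common zeros: ∅; count = 0; Bézout bound = 2.

deg(f) = 2, deg(g) = 1, so Bézout bound = 2.
Scan x ∈ F_11. For each x, list the y ∈ F_11 with f(x, y) ≡ 0 and those with g(x, y) ≡ 0 (mod 11); the common zeros in that column are the intersection.
  x = 0: f ≡ 0 at y ∈ {4, 8}; g ≡ 0 at y ∈ {0}; common: ∅.
  x = 1: f ≡ 0 at y ∈ ∅; g ≡ 0 at y ∈ {2}; common: ∅.
  x = 2: f ≡ 0 at y ∈ ∅; g ≡ 0 at y ∈ {4}; common: ∅.
  x = 3: f ≡ 0 at y ∈ ∅; g ≡ 0 at y ∈ {6}; common: ∅.
  x = 4: f ≡ 0 at y ∈ {1, 4}; g ≡ 0 at y ∈ {8}; common: ∅.
  x = 5: f ≡ 0 at y ∈ ∅; g ≡ 0 at y ∈ {10}; common: ∅.
  x = 6: f ≡ 0 at y ∈ {9}; g ≡ 0 at y ∈ {1}; common: ∅.
  x = 7: f ≡ 0 at y ∈ {9, 10}; g ≡ 0 at y ∈ {3}; common: ∅.
  x = 8: f ≡ 0 at y ∈ ∅; g ≡ 0 at y ∈ {5}; common: ∅.
  x = 9: f ≡ 0 at y ∈ {2, 8}; g ≡ 0 at y ∈ {7}; common: ∅.
  x = 10: f ≡ 0 at y ∈ {1, 10}; g ≡ 0 at y ∈ {9}; common: ∅.
Collecting: common zeros = ∅, so the count is 0.
Comparison with the Bézout bound: 0 ≤ 2 = deg(f)·deg(g), as expected for curves with no common component (the affine F_11-count falls short of the bound because intersections may lie at infinity, over extension fields, or carry multiplicity).


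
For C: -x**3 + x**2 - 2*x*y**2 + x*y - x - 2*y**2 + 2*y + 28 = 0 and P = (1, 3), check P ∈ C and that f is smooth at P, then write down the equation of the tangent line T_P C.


Tangent line at P: -17*x - 21*y + 80 = 0.

Step 1: f(1, 3) = 0, so P lies on C.
Step 2: partial derivatives
  f_x(x, y) = -3*x**2 + 2*x - 2*y**2 + y - 1, f_y(x, y) = -4*x*y + x - 4*y + 2.
  f_x(P) = -17, f_y(P) = -21 (gradient nonzero, so P is smooth).
Step 3: tangent line at P: -17·(x − 1) + -21·(y − 3) = 0.
Expanding: -17*x - 21*y + 80 = 0.


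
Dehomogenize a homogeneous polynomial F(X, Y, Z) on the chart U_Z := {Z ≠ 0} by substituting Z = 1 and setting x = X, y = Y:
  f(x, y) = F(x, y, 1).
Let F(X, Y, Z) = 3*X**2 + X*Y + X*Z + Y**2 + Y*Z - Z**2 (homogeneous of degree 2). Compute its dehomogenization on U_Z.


f(x, y) = 3*x**2 + x*y + x + y**2 + y - 1

On U_Z we set Z = 1. Each monomial c·X^i·Y^j·Z^k in F becomes c·x^i·y^j·1^k = c·x^i·y^j.
Substituting Z = 1: F(X, Y, 1) = 3*x**2 + x*y + x + y**2 + y - 1.
Note: deg(f) ≤ deg(F) = 2; strict inequality happens when F is divisible by Z (lost terms).


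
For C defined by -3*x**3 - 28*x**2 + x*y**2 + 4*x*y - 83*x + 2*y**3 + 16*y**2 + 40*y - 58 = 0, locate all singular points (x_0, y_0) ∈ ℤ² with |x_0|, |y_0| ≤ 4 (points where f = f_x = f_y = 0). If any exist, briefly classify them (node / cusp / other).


Singular points: {(-3, -2)}; classification: node.

Compute partial derivatives:
  f_x = -9*x**2 - 56*x + y**2 + 4*y - 83.
  f_y = 2*x*y + 4*x + 6*y**2 + 32*y + 40.
Scan x_0 ∈ {−4, ..., 4}. For each x_0, f_y(x_0, y) is a polynomial in y; find its integer roots y ∈ {−4, ..., 4}, then test f_x and f at those candidates.
  x = -4: f_y(-4, y) = 6*y**2 + 24*y + 24; vanishes at y ∈ {-2}. (-4, -2): f_x = -7 ≠ 0.
  x = -3: f_y(-3, y) = 6*y**2 + 26*y + 28; vanishes at y ∈ {-2}. (-3, -2): f_x = 0, f = 0 — SINGULAR.
  x = -2: f_y(-2, y) = 6*y**2 + 28*y + 32; vanishes at y ∈ {-2}. (-2, -2): f_x = -11 ≠ 0.
  x = -1: f_y(-1, y) = 6*y**2 + 30*y + 36; vanishes at y ∈ {-3, -2}. (-1, -3): f_x = -39 ≠ 0; (-1, -2): f_x = -40 ≠ 0.
  x = 0: f_y(0, y) = 6*y**2 + 32*y + 40; vanishes at y ∈ {-2}. (0, -2): f_x = -87 ≠ 0.
  x = 1: f_y(1, y) = 6*y**2 + 34*y + 44; vanishes at y ∈ {-2}. (1, -2): f_x = -152 ≠ 0.
  x = 2: f_y(2, y) = 6*y**2 + 36*y + 48; vanishes at y ∈ {-4, -2}. (2, -4): f_x = -231 ≠ 0; (2, -2): f_x = -235 ≠ 0.
  x = 3: f_y(3, y) = 6*y**2 + 38*y + 52; vanishes at y ∈ {-2}. (3, -2): f_x = -336 ≠ 0.
  x = 4: f_y(4, y) = 6*y**2 + 40*y + 56; vanishes at y ∈ {-2}. (4, -2): f_x = -455 ≠ 0.
Only singular point on the grid: (-3, -2).
Classify: substitute x = -3 + u, y = -2 + v and expand: f = -3*u**3 - u**2 + u*v**2 + 2*v**3 + v**2.
No constant or linear terms (consistent with a singular point). Quadratic part: -u**2 + v**2. Cubic part: -3*u**3 + u*v**2 + 2*v**3.
The quadratic part v**2 - u**2 = (v − u)(v + u) splits into two distinct linear factors, so there are two distinct tangent lines y − -2 = ±(x − -3) — this is a node (ordinary double point).
Classification: node.


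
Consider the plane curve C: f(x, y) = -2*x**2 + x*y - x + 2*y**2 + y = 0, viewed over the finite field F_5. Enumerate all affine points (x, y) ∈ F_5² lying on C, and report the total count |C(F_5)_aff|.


Affine F_5-points: {(0, 0), (0, 2), (2, 0), (2, 1), (3, 1), (3, 2)}; count = 6.

For each of the 25 pairs (x, y) ∈ F_5², evaluate f(x, y) mod 5. Record the zeros.
  x = 0: [0↦0, 1↦3, 2↦0, 3↦1, 4↦1]  zeros at y ∈ {0, 2}
  x = 1: [0↦2, 1↦1, 2↦4, 3↦1, 4↦2]  zeros at y ∈ ∅
  x = 2: [0↦0, 1↦0, 2↦4, 3↦2, 4↦4]  zeros at y ∈ {0, 1}
  x = 3: [0↦4, 1↦0, 2↦0, 3↦4, 4↦2]  zeros at y ∈ {1, 2}
  x = 4: [0↦4, 1↦1, 2↦2, 3↦2, 4↦1]  zeros at y ∈ ∅
Collecting zeros: affine points = {(0, 0), (0, 2), (2, 0), (2, 1), (3, 1), (3, 2)}.
Total count |C(F_5)_aff| = 6.


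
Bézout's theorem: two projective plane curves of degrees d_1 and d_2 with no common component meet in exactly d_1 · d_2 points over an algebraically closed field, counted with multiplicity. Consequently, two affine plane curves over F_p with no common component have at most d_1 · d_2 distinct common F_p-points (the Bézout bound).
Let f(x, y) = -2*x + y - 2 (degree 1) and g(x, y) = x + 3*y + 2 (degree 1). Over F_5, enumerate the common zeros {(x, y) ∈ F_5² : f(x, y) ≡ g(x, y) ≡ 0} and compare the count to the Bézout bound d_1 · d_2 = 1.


Common zeros: {(1, 4)}; count = 1; Bézout bound = 1.

deg(f) = 1, deg(g) = 1, so Bézout bound = 1.
Scan x ∈ F_5. For each x, list the y ∈ F_5 with f(x, y) ≡ 0 and those with g(x, y) ≡ 0 (mod 5); the common zeros in that column are the intersection.
  x = 0: f ≡ 0 at y ∈ {2}; g ≡ 0 at y ∈ {1}; common: ∅.
  x = 1: f ≡ 0 at y ∈ {4}; g ≡ 0 at y ∈ {4}; common: {4}.
  x = 2: f ≡ 0 at y ∈ {1}; g ≡ 0 at y ∈ {2}; common: ∅.
  x = 3: f ≡ 0 at y ∈ {3}; g ≡ 0 at y ∈ {0}; common: ∅.
  x = 4: f ≡ 0 at y ∈ {0}; g ≡ 0 at y ∈ {3}; common: ∅.
Collecting: common zeros = {(1, 4)}, so the count is 1.
Comparison with the Bézout bound: 1 ≤ 1 = deg(f)·deg(g), as expected for curves with no common component (the bound is attained).


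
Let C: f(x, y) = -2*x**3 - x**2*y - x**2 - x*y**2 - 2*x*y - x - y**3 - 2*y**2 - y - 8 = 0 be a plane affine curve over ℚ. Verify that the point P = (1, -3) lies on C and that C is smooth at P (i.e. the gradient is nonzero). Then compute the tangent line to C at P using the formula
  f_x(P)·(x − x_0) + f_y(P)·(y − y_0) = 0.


Tangent line at P: -6*x - 13*y - 33 = 0.

Step 1: f(1, -3) = 0, so P lies on C.
Step 2: partial derivatives
  f_x(x, y) = -6*x**2 - 2*x*y - 2*x - y**2 - 2*y - 1, f_y(x, y) = -x**2 - 2*x*y - 2*x - 3*y**2 - 4*y - 1.
  f_x(P) = -6, f_y(P) = -13 (gradient nonzero, so P is smooth).
Step 3: tangent line at P: -6·(x − 1) + -13·(y − -3) = 0.
Expanding: -6*x - 13*y - 33 = 0.


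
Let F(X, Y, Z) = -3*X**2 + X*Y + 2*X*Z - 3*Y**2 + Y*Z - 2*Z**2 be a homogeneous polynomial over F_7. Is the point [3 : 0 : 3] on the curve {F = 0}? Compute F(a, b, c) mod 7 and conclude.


F(3,0,3) ≡ 1 (mod 7); P is NOT on the curve.

Evaluate F(3, 0, 3) term-by-term (mod 7).
  -3*X**2 ↦ -3·9·1·1 = -27
  X*Y ↦ 1·3·0·1 = 0
  2*X*Z ↦ 2·3·1·3 = 18
  -3*Y**2 ↦ -3·1·0·1 = 0
  Y*Z ↦ 1·1·0·3 = 0
  -2*Z**2 ↦ -2·1·1·9 = -18
Sum: F(3, 0, 3) = (-27) + (0) + (18) + (0) + (0) + (-18) = -27.
Reducing mod 7: -27 ≡ 1 (mod 7).
Since F(a, b, c) ≡ 1 ≠ 0 (mod 7), P does NOT lie on the curve.


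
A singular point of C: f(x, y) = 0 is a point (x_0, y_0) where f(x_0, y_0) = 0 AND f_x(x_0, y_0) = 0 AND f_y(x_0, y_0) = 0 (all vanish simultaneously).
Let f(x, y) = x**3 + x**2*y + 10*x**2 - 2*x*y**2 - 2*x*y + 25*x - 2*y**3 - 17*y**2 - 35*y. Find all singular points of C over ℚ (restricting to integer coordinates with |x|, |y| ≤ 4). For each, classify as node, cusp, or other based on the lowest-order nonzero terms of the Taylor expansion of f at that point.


Singular points: {(-3, -2)}; classification: node.

Compute partial derivatives:
  f_x = 3*x**2 + 2*x*y + 20*x - 2*y**2 - 2*y + 25.
  f_y = x**2 - 4*x*y - 2*x - 6*y**2 - 34*y - 35.
Scan x_0 ∈ {−4, ..., 4}. For each x_0, f_y(x_0, y) is a polynomial in y; find its integer roots y ∈ {−4, ..., 4}, then test f_x and f at those candidates.
  x = -4: f_y(-4, y) = -6*y**2 - 18*y - 11; no integer root y with |y| ≤ 4.
  x = -3: f_y(-3, y) = -6*y**2 - 22*y - 20; vanishes at y ∈ {-2}. (-3, -2): f_x = 0, f = 0 — SINGULAR.
  x = -2: f_y(-2, y) = -6*y**2 - 26*y - 27; no integer root y with |y| ≤ 4.
  x = -1: f_y(-1, y) = -6*y**2 - 30*y - 32; no integer root y with |y| ≤ 4.
  x = 0: f_y(0, y) = -6*y**2 - 34*y - 35; no integer root y with |y| ≤ 4.
  x = 1: f_y(1, y) = -6*y**2 - 38*y - 36; no integer root y with |y| ≤ 4.
  x = 2: f_y(2, y) = -6*y**2 - 42*y - 35; no integer root y with |y| ≤ 4.
  x = 3: f_y(3, y) = -6*y**2 - 46*y - 32; no integer root y with |y| ≤ 4.
  x = 4: f_y(4, y) = -6*y**2 - 50*y - 27; no integer root y with |y| ≤ 4.
Only singular point on the grid: (-3, -2).
Classify: substitute x = -3 + u, y = -2 + v and expand: f = u**3 + u**2*v - u**2 - 2*u*v**2 - 2*v**3 + v**2.
No constant or linear terms (consistent with a singular point). Quadratic part: -u**2 + v**2. Cubic part: u**3 + u**2*v - 2*u*v**2 - 2*v**3.
The quadratic part v**2 - u**2 = (v − u)(v + u) splits into two distinct linear factors, so there are two distinct tangent lines y − -2 = ±(x − -3) — this is a node (ordinary double point).
Classification: node.


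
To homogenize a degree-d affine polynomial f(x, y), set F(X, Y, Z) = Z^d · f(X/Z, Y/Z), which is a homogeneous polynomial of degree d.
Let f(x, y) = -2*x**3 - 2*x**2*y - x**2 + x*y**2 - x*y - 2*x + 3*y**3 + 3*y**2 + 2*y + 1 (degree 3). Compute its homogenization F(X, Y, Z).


F(X, Y, Z) = -2*X**3 - 2*X**2*Y - X**2*Z + X*Y**2 - X*Y*Z - 2*X*Z**2 + 3*Y**3 + 3*Y**2*Z + 2*Y*Z**2 + Z**3

deg(f) = 3.
Substitute x = X/Z, y = Y/Z into f, then multiply by Z^3.
  monomial -2·x^3·y^0 ↦ -2·X^3·Y^0·Z^0.
  monomial -2·x^2·y^1 ↦ -2·X^2·Y^1·Z^0.
  monomial -1·x^2·y^0 ↦ -1·X^2·Y^0·Z^1.
  monomial 1·x^1·y^2 ↦ 1·X^1·Y^2·Z^0.
  monomial -1·x^1·y^1 ↦ -1·X^1·Y^1·Z^1.
  monomial -2·x^1·y^0 ↦ -2·X^1·Y^0·Z^2.
  monomial 3·x^0·y^3 ↦ 3·X^0·Y^3·Z^0.
  monomial 3·x^0·y^2 ↦ 3·X^0·Y^2·Z^1.
  monomial 2·x^0·y^1 ↦ 2·X^0·Y^1·Z^2.
  monomial 1·x^0·y^0 ↦ 1·X^0·Y^0·Z^3.
Collecting: F(X, Y, Z) = -2*X**3 - 2*X**2*Y - X**2*Z + X*Y**2 - X*Y*Z - 2*X*Z**2 + 3*Y**3 + 3*Y**2*Z + 2*Y*Z**2 + Z**3.


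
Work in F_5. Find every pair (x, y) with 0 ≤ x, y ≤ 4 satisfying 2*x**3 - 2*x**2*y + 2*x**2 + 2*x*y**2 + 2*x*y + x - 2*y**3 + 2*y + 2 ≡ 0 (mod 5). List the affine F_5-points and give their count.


Affine F_5-points: {(0, 2), (3, 2), (3, 4), (4, 1)}; count = 4.

For each of the 25 pairs (x, y) ∈ F_5², evaluate f(x, y) mod 5. Record the zeros.
  x = 0: [0↦2, 1↦2, 2↦0, 3↦4, 4↦2]  zeros at y ∈ {2}
  x = 1: [0↦2, 1↦4, 2↦3, 3↦2, 4↦4]  zeros at y ∈ ∅
  x = 2: [0↦3, 1↦3, 2↦4, 3↦4, 4↦1]  zeros at y ∈ ∅
  x = 3: [0↦2, 1↦1, 2↦0, 3↦2, 4↦0]  zeros at y ∈ {2, 4}
  x = 4: [0↦1, 1↦0, 2↦3, 3↦3, 4↦3]  zeros at y ∈ {1}
Collecting zeros: affine points = {(0, 2), (3, 2), (3, 4), (4, 1)}.
Total count |C(F_5)_aff| = 4.
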